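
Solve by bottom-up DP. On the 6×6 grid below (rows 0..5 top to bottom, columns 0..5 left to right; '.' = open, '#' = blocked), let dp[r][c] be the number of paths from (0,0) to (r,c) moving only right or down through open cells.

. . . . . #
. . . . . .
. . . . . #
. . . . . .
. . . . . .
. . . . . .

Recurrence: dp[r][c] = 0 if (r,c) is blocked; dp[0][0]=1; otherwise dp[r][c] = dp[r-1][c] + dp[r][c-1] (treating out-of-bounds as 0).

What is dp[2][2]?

6

r\c   0   1   2   3   4   5
  0   1   1   1   1   1   0
  1   1   2   3   4   5   5
  2   1   3   6  10  15   0
  3   1   4  10  20  35  35
  4   1   5  15  35  70 105
  5   1   6  21  56 126 231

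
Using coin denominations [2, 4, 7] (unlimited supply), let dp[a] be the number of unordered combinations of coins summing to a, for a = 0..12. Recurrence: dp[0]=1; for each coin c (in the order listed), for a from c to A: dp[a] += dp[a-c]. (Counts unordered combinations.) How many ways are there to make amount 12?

after  coin     0     1     2     3     4     5     6     7     8     9    10    11    12
          2     1     0     1     0     1     0     1     0     1     0     1     0     1
          4     1     0     1     0     2     0     2     0     3     0     3     0     4
          7     1     0     1     0     2     0     2     1     3     1     3     2     4

4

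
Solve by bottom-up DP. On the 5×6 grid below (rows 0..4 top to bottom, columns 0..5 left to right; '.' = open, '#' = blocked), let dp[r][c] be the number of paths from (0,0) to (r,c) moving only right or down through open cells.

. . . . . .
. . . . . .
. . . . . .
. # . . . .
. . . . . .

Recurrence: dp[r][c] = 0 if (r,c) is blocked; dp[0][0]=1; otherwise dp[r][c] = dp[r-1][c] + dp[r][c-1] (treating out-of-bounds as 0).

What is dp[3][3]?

16

r\c   0   1   2   3   4   5
  0   1   1   1   1   1   1
  1   1   2   3   4   5   6
  2   1   3   6  10  15  21
  3   1   0   6  16  31  52
  4   1   1   7  23  54 106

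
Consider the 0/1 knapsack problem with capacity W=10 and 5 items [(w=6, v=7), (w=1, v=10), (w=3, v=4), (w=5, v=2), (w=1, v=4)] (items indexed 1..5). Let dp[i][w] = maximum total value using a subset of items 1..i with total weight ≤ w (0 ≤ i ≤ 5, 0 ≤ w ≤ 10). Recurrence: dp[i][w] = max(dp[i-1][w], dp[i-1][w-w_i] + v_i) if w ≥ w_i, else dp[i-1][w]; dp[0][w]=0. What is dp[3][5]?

i\w   0   1   2   3   4   5   6   7   8   9  10
  0   0   0   0   0   0   0   0   0   0   0   0
  1   0   0   0   0   0   0   7   7   7   7   7
  2   0  10  10  10  10  10  10  17  17  17  17
  3   0  10  10  10  14  14  14  17  17  17  21
  4   0  10  10  10  14  14  14  17  17  17  21
  5   0  10  14  14  14  18  18  18  21  21  21

14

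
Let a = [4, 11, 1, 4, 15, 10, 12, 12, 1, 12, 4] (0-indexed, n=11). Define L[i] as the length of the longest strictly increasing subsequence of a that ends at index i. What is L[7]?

4

   i    0    1    2    3    4    5    6    7    8    9   10
a[i]    4   11    1    4   15   10   12   12    1   12    4
L[i]    1    2    1    2    3    3    4    4    1    4    2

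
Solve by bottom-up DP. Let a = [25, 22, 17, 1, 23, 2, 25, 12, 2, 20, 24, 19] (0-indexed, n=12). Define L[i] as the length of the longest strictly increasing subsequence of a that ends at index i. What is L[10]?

   i    0    1    2    3    4    5    6    7    8    9   10   11
a[i]   25   22   17    1   23    2   25   12    2   20   24   19
L[i]    1    1    1    1    2    2    3    3    2    4    5    4

5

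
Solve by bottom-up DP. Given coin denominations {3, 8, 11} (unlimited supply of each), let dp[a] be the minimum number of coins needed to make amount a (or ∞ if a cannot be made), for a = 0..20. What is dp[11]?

 a  0  1  2  3  4  5  6  7  8  9 10 11 12 13 14 15 16 17 18 19 20
dp  0  -  -  1  -  -  2  -  1  3  -  1  4  -  2  5  2  3  6  2  4
(- denotes ∞ / unreachable)

1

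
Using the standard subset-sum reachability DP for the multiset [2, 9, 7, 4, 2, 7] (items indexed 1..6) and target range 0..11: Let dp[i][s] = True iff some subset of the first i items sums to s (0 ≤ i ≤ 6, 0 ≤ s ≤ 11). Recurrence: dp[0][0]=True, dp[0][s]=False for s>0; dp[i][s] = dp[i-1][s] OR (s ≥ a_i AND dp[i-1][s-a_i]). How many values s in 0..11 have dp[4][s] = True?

7

i\s   0   1   2   3   4   5   6   7   8   9  10  11
  0   T   F   F   F   F   F   F   F   F   F   F   F
  1   T   F   T   F   F   F   F   F   F   F   F   F
  2   T   F   T   F   F   F   F   F   F   T   F   T
  3   T   F   T   F   F   F   F   T   F   T   F   T
  4   T   F   T   F   T   F   T   T   F   T   F   T
  5   T   F   T   F   T   F   T   T   T   T   F   T
  6   T   F   T   F   T   F   T   T   T   T   F   T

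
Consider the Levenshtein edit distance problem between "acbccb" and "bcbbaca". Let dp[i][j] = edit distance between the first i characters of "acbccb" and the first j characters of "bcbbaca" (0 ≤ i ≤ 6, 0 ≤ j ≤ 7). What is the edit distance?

   ''  b  c  b  b  a  c  a
''  0  1  2  3  4  5  6  7
 a  1  1  2  3  4  4  5  6
 c  2  2  1  2  3  4  4  5
 b  3  2  2  1  2  3  4  5
 c  4  3  2  2  2  3  3  4
 c  5  4  3  3  3  3  3  4
 b  6  5  4  3  3  4  4  4

4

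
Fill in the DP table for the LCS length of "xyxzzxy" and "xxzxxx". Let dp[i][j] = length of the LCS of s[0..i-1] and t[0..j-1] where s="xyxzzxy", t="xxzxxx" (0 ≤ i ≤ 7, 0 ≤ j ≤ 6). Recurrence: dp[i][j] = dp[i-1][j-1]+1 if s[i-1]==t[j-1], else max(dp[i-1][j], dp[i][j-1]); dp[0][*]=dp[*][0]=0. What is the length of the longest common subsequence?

   ''  x  x  z  x  x  x
''  0  0  0  0  0  0  0
 x  0  1  1  1  1  1  1
 y  0  1  1  1  1  1  1
 x  0  1  2  2  2  2  2
 z  0  1  2  3  3  3  3
 z  0  1  2  3  3  3  3
 x  0  1  2  3  4  4  4
 y  0  1  2  3  4  4  4

4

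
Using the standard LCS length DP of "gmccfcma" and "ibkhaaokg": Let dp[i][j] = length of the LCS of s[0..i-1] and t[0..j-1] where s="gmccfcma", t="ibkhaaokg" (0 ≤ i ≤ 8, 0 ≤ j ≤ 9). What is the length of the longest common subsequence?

1

   ''  i  b  k  h  a  a  o  k  g
''  0  0  0  0  0  0  0  0  0  0
 g  0  0  0  0  0  0  0  0  0  1
 m  0  0  0  0  0  0  0  0  0  1
 c  0  0  0  0  0  0  0  0  0  1
 c  0  0  0  0  0  0  0  0  0  1
 f  0  0  0  0  0  0  0  0  0  1
 c  0  0  0  0  0  0  0  0  0  1
 m  0  0  0  0  0  0  0  0  0  1
 a  0  0  0  0  0  1  1  1  1  1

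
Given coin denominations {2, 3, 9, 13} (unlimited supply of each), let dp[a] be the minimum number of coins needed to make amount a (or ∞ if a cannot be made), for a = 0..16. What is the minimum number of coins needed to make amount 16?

 a  0  1  2  3  4  5  6  7  8  9 10 11 12 13 14 15 16
dp  0  -  1  1  2  2  2  3  3  1  4  2  2  1  3  2  2
(- denotes ∞ / unreachable)

2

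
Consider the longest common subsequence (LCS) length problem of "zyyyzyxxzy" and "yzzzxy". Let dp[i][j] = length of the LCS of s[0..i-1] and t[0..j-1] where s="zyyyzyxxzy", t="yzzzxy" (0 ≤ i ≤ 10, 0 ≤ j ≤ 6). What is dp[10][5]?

3

   ''  y  z  z  z  x  y
''  0  0  0  0  0  0  0
 z  0  0  1  1  1  1  1
 y  0  1  1  1  1  1  2
 y  0  1  1  1  1  1  2
 y  0  1  1  1  1  1  2
 z  0  1  2  2  2  2  2
 y  0  1  2  2  2  2  3
 x  0  1  2  2  2  3  3
 x  0  1  2  2  2  3  3
 z  0  1  2  3  3  3  3
 y  0  1  2  3  3  3  4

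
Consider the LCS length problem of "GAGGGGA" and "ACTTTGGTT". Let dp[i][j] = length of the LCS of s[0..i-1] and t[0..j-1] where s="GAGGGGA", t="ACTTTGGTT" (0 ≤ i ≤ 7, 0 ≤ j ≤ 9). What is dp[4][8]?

   ''  A  C  T  T  T  G  G  T  T
''  0  0  0  0  0  0  0  0  0  0
 G  0  0  0  0  0  0  1  1  1  1
 A  0  1  1  1  1  1  1  1  1  1
 G  0  1  1  1  1  1  2  2  2  2
 G  0  1  1  1  1  1  2  3  3  3
 G  0  1  1  1  1  1  2  3  3  3
 G  0  1  1  1  1  1  2  3  3  3
 A  0  1  1  1  1  1  2  3  3  3

3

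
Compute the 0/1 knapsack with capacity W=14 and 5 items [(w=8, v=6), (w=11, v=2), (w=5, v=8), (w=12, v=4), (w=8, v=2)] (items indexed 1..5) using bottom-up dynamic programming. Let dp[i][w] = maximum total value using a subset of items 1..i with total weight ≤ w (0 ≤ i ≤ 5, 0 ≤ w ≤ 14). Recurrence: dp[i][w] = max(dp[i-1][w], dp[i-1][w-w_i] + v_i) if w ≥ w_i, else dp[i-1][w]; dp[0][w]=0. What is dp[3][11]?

8

i\w   0   1   2   3   4   5   6   7   8   9  10  11  12  13  14
  0   0   0   0   0   0   0   0   0   0   0   0   0   0   0   0
  1   0   0   0   0   0   0   0   0   6   6   6   6   6   6   6
  2   0   0   0   0   0   0   0   0   6   6   6   6   6   6   6
  3   0   0   0   0   0   8   8   8   8   8   8   8   8  14  14
  4   0   0   0   0   0   8   8   8   8   8   8   8   8  14  14
  5   0   0   0   0   0   8   8   8   8   8   8   8   8  14  14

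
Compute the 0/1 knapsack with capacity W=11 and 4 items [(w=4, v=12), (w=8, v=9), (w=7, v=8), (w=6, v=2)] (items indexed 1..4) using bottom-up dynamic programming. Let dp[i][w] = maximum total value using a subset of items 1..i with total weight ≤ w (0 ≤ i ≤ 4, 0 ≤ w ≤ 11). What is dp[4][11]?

20

i\w   0   1   2   3   4   5   6   7   8   9  10  11
  0   0   0   0   0   0   0   0   0   0   0   0   0
  1   0   0   0   0  12  12  12  12  12  12  12  12
  2   0   0   0   0  12  12  12  12  12  12  12  12
  3   0   0   0   0  12  12  12  12  12  12  12  20
  4   0   0   0   0  12  12  12  12  12  12  14  20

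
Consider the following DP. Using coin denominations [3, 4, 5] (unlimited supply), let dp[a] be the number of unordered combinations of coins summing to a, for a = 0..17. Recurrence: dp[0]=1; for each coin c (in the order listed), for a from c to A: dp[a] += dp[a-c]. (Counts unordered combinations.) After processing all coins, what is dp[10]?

after  coin     0     1     2     3     4     5     6     7     8     9    10    11    12    13    14    15    16    17
          3     1     0     0     1     0     0     1     0     0     1     0     0     1     0     0     1     0     0
          4     1     0     0     1     1     0     1     1     1     1     1     1     2     1     1     2     2     1
          5     1     0     0     1     1     1     1     1     2     2     2     2     3     3     3     4     4     4

2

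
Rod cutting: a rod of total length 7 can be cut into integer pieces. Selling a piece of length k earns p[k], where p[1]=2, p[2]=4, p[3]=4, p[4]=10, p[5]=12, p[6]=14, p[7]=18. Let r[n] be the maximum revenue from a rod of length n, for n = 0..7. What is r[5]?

12

   n    0    1    2    3    4    5    6    7
r[n]    0    2    4    6   10   12   14   18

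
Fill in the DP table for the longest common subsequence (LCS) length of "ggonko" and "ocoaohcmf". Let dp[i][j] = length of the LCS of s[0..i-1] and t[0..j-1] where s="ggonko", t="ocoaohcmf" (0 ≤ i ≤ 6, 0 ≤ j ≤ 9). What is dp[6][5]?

2

   ''  o  c  o  a  o  h  c  m  f
''  0  0  0  0  0  0  0  0  0  0
 g  0  0  0  0  0  0  0  0  0  0
 g  0  0  0  0  0  0  0  0  0  0
 o  0  1  1  1  1  1  1  1  1  1
 n  0  1  1  1  1  1  1  1  1  1
 k  0  1  1  1  1  1  1  1  1  1
 o  0  1  1  2  2  2  2  2  2  2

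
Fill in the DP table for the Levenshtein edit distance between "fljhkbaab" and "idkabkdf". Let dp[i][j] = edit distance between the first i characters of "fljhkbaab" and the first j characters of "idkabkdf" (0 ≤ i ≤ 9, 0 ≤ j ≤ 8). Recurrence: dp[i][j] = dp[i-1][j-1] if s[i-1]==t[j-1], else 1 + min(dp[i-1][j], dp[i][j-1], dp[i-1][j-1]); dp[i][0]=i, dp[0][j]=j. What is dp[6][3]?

5

   ''  i  d  k  a  b  k  d  f
''  0  1  2  3  4  5  6  7  8
 f  1  1  2  3  4  5  6  7  7
 l  2  2  2  3  4  5  6  7  8
 j  3  3  3  3  4  5  6  7  8
 h  4  4  4  4  4  5  6  7  8
 k  5  5  5  4  5  5  5  6  7
 b  6  6  6  5  5  5  6  6  7
 a  7  7  7  6  5  6  6  7  7
 a  8  8  8  7  6  6  7  7  8
 b  9  9  9  8  7  6  7  8  8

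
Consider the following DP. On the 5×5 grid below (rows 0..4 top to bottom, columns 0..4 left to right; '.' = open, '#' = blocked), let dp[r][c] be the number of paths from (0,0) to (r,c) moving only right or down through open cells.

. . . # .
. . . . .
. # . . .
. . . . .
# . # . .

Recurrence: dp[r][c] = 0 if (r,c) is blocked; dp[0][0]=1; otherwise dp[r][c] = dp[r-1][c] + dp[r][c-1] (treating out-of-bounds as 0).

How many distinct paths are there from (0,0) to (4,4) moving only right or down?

r\c   0   1   2   3   4
  0   1   1   1   0   0
  1   1   2   3   3   3
  2   1   0   3   6   9
  3   1   1   4  10  19
  4   0   1   0  10  29

29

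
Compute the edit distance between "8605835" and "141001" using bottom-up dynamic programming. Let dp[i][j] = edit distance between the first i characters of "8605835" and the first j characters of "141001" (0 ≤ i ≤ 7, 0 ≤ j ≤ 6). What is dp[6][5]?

6

   ''  1  4  1  0  0  1
''  0  1  2  3  4  5  6
 8  1  1  2  3  4  5  6
 6  2  2  2  3  4  5  6
 0  3  3  3  3  3  4  5
 5  4  4  4  4  4  4  5
 8  5  5  5  5  5  5  5
 3  6  6  6  6  6  6  6
 5  7  7  7  7  7  7  7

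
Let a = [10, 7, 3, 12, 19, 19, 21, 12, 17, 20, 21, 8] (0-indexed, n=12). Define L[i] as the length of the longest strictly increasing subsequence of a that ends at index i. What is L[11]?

2

   i    0    1    2    3    4    5    6    7    8    9   10   11
a[i]   10    7    3   12   19   19   21   12   17   20   21    8
L[i]    1    1    1    2    3    3    4    2    3    4    5    2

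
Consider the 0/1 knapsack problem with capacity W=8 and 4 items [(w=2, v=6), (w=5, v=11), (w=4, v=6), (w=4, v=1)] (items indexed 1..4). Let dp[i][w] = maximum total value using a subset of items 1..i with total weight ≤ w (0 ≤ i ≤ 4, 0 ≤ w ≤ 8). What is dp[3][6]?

i\w   0   1   2   3   4   5   6   7   8
  0   0   0   0   0   0   0   0   0   0
  1   0   0   6   6   6   6   6   6   6
  2   0   0   6   6   6  11  11  17  17
  3   0   0   6   6   6  11  12  17  17
  4   0   0   6   6   6  11  12  17  17

12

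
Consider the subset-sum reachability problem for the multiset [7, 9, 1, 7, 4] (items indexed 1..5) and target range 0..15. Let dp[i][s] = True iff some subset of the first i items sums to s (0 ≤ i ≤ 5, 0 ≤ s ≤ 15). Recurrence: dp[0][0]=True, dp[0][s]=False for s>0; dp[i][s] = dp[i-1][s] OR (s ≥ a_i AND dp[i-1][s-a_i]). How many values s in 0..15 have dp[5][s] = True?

i\s   0   1   2   3   4   5   6   7   8   9  10  11  12  13  14  15
  0   T   F   F   F   F   F   F   F   F   F   F   F   F   F   F   F
  1   T   F   F   F   F   F   F   T   F   F   F   F   F   F   F   F
  2   T   F   F   F   F   F   F   T   F   T   F   F   F   F   F   F
  3   T   T   F   F   F   F   F   T   T   T   T   F   F   F   F   F
  4   T   T   F   F   F   F   F   T   T   T   T   F   F   F   T   T
  5   T   T   F   F   T   T   F   T   T   T   T   T   T   T   T   T

13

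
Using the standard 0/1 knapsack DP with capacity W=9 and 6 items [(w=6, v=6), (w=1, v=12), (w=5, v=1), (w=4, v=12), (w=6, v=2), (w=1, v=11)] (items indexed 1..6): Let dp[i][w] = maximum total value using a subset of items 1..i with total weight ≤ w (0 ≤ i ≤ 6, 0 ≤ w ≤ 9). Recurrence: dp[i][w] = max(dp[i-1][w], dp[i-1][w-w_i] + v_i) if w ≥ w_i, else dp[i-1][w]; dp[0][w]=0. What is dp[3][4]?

12

i\w   0   1   2   3   4   5   6   7   8   9
  0   0   0   0   0   0   0   0   0   0   0
  1   0   0   0   0   0   0   6   6   6   6
  2   0  12  12  12  12  12  12  18  18  18
  3   0  12  12  12  12  12  13  18  18  18
  4   0  12  12  12  12  24  24  24  24  24
  5   0  12  12  12  12  24  24  24  24  24
  6   0  12  23  23  23  24  35  35  35  35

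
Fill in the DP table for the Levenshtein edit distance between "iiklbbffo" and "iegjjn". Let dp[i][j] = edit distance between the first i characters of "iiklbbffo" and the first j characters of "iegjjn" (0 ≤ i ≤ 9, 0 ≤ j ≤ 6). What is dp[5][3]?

   ''  i  e  g  j  j  n
''  0  1  2  3  4  5  6
 i  1  0  1  2  3  4  5
 i  2  1  1  2  3  4  5
 k  3  2  2  2  3  4  5
 l  4  3  3  3  3  4  5
 b  5  4  4  4  4  4  5
 b  6  5  5  5  5  5  5
 f  7  6  6  6  6  6  6
 f  8  7  7  7  7  7  7
 o  9  8  8  8  8  8  8

4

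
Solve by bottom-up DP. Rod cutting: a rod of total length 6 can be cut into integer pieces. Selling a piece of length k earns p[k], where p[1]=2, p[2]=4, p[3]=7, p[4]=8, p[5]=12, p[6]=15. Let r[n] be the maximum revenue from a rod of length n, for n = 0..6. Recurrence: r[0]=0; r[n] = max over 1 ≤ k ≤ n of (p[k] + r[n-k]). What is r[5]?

   n    0    1    2    3    4    5    6
r[n]    0    2    4    7    9   12   15

12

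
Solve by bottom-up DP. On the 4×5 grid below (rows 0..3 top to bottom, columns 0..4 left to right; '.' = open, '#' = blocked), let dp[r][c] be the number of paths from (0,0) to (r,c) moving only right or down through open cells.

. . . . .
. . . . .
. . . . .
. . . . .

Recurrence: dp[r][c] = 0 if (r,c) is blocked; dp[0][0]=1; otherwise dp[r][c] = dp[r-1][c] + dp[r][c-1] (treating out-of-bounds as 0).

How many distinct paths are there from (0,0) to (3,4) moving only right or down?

r\c   0   1   2   3   4
  0   1   1   1   1   1
  1   1   2   3   4   5
  2   1   3   6  10  15
  3   1   4  10  20  35

35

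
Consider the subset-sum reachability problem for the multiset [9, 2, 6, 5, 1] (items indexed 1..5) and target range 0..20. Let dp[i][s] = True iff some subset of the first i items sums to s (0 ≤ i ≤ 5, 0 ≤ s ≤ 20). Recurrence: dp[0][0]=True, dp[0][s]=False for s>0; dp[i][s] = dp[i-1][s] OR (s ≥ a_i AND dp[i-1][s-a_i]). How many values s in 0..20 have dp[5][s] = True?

i\s   0   1   2   3   4   5   6   7   8   9  10  11  12  13  14  15  16  17  18  19  20
  0   T   F   F   F   F   F   F   F   F   F   F   F   F   F   F   F   F   F   F   F   F
  1   T   F   F   F   F   F   F   F   F   T   F   F   F   F   F   F   F   F   F   F   F
  2   T   F   T   F   F   F   F   F   F   T   F   T   F   F   F   F   F   F   F   F   F
  3   T   F   T   F   F   F   T   F   T   T   F   T   F   F   F   T   F   T   F   F   F
  4   T   F   T   F   F   T   T   T   T   T   F   T   F   T   T   T   T   T   F   F   T
  5   T   T   T   T   F   T   T   T   T   T   T   T   T   T   T   T   T   T   T   F   T

19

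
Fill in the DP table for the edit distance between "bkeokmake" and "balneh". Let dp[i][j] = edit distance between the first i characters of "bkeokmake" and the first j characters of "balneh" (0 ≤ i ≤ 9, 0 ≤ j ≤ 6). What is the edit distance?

   ''  b  a  l  n  e  h
''  0  1  2  3  4  5  6
 b  1  0  1  2  3  4  5
 k  2  1  1  2  3  4  5
 e  3  2  2  2  3  3  4
 o  4  3  3  3  3  4  4
 k  5  4  4  4  4  4  5
 m  6  5  5  5  5  5  5
 a  7  6  5  6  6  6  6
 k  8  7  6  6  7  7  7
 e  9  8  7  7  7  7  8

8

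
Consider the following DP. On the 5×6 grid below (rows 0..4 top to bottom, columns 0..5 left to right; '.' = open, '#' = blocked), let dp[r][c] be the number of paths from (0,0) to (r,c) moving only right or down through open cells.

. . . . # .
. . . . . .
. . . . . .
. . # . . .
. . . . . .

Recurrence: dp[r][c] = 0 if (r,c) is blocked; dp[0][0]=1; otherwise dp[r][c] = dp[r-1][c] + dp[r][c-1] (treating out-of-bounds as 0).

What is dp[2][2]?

6

r\c   0   1   2   3   4   5
  0   1   1   1   1   0   0
  1   1   2   3   4   4   4
  2   1   3   6  10  14  18
  3   1   4   0  10  24  42
  4   1   5   5  15  39  81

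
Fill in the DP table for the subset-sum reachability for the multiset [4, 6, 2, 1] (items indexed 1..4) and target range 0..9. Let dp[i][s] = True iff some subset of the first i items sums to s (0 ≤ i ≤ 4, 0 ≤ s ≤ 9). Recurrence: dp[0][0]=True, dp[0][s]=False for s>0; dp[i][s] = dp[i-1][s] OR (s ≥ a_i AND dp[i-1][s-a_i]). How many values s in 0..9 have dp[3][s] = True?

5

i\s   0   1   2   3   4   5   6   7   8   9
  0   T   F   F   F   F   F   F   F   F   F
  1   T   F   F   F   T   F   F   F   F   F
  2   T   F   F   F   T   F   T   F   F   F
  3   T   F   T   F   T   F   T   F   T   F
  4   T   T   T   T   T   T   T   T   T   T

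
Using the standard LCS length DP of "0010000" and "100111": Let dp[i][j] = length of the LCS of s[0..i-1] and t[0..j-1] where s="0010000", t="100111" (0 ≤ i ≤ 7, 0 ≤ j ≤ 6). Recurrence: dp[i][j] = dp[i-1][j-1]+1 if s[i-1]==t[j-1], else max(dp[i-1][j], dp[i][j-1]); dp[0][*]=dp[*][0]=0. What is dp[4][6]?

   ''  1  0  0  1  1  1
''  0  0  0  0  0  0  0
 0  0  0  1  1  1  1  1
 0  0  0  1  2  2  2  2
 1  0  1  1  2  3  3  3
 0  0  1  2  2  3  3  3
 0  0  1  2  3  3  3  3
 0  0  1  2  3  3  3  3
 0  0  1  2  3  3  3  3

3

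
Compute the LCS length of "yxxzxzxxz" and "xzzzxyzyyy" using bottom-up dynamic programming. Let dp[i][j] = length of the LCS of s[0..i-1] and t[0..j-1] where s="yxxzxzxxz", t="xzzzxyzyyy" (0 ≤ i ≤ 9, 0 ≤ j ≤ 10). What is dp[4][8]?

   ''  x  z  z  z  x  y  z  y  y  y
''  0  0  0  0  0  0  0  0  0  0  0
 y  0  0  0  0  0  0  1  1  1  1  1
 x  0  1  1  1  1  1  1  1  1  1  1
 x  0  1  1  1  1  2  2  2  2  2  2
 z  0  1  2  2  2  2  2  3  3  3  3
 x  0  1  2  2  2  3  3  3  3  3  3
 z  0  1  2  3  3  3  3  4  4  4  4
 x  0  1  2  3  3  4  4  4  4  4  4
 x  0  1  2  3  3  4  4  4  4  4  4
 z  0  1  2  3  4  4  4  5  5  5  5

3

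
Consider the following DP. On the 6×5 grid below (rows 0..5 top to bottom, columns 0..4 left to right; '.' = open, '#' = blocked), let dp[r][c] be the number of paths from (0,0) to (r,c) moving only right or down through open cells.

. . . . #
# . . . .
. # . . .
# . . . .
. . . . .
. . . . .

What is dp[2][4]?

8

r\c   0   1   2   3   4
  0   1   1   1   1   0
  1   0   1   2   3   3
  2   0   0   2   5   8
  3   0   0   2   7  15
  4   0   0   2   9  24
  5   0   0   2  11  35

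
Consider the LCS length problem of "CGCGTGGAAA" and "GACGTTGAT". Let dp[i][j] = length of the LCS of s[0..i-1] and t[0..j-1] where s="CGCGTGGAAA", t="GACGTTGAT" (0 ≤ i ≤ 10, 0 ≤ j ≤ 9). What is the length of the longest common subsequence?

6

   ''  G  A  C  G  T  T  G  A  T
''  0  0  0  0  0  0  0  0  0  0
 C  0  0  0  1  1  1  1  1  1  1
 G  0  1  1  1  2  2  2  2  2  2
 C  0  1  1  2  2  2  2  2  2  2
 G  0  1  1  2  3  3  3  3  3  3
 T  0  1  1  2  3  4  4  4  4  4
 G  0  1  1  2  3  4  4  5  5  5
 G  0  1  1  2  3  4  4  5  5  5
 A  0  1  2  2  3  4  4  5  6  6
 A  0  1  2  2  3  4  4  5  6  6
 A  0  1  2  2  3  4  4  5  6  6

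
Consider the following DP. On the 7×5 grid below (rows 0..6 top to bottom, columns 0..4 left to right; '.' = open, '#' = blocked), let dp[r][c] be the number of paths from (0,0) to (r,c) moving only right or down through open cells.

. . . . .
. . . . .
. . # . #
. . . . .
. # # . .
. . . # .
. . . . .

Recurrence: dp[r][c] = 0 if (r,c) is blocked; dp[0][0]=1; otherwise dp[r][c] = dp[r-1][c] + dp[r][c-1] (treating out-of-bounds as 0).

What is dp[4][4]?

r\c   0   1   2   3   4
  0   1   1   1   1   1
  1   1   2   3   4   5
  2   1   3   0   4   0
  3   1   4   4   8   8
  4   1   0   0   8  16
  5   1   1   1   0  16
  6   1   2   3   3  19

16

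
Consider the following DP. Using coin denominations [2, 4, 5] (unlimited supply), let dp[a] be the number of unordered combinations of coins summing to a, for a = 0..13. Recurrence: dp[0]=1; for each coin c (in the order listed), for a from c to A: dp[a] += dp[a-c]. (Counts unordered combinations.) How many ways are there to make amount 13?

3

after  coin     0     1     2     3     4     5     6     7     8     9    10    11    12    13
          2     1     0     1     0     1     0     1     0     1     0     1     0     1     0
          4     1     0     1     0     2     0     2     0     3     0     3     0     4     0
          5     1     0     1     0     2     1     2     1     3     2     4     2     5     3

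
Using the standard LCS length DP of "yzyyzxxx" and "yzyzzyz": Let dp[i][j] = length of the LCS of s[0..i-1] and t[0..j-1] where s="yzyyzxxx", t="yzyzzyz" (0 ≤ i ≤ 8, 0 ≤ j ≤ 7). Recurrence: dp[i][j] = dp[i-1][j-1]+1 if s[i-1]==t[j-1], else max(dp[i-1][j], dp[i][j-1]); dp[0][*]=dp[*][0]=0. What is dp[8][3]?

   ''  y  z  y  z  z  y  z
''  0  0  0  0  0  0  0  0
 y  0  1  1  1  1  1  1  1
 z  0  1  2  2  2  2  2  2
 y  0  1  2  3  3  3  3  3
 y  0  1  2  3  3  3  4  4
 z  0  1  2  3  4  4  4  5
 x  0  1  2  3  4  4  4  5
 x  0  1  2  3  4  4  4  5
 x  0  1  2  3  4  4  4  5

3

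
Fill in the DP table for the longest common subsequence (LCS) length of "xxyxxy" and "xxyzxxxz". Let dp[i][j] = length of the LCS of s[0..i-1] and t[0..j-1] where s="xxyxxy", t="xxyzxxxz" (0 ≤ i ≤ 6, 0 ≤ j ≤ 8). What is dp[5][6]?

5

   ''  x  x  y  z  x  x  x  z
''  0  0  0  0  0  0  0  0  0
 x  0  1  1  1  1  1  1  1  1
 x  0  1  2  2  2  2  2  2  2
 y  0  1  2  3  3  3  3  3  3
 x  0  1  2  3  3  4  4  4  4
 x  0  1  2  3  3  4  5  5  5
 y  0  1  2  3  3  4  5  5  5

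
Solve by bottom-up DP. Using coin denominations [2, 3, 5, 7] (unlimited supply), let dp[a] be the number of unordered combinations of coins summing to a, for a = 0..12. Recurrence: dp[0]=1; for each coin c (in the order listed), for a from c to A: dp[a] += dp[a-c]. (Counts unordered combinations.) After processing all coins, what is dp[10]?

5

after  coin     0     1     2     3     4     5     6     7     8     9    10    11    12
          2     1     0     1     0     1     0     1     0     1     0     1     0     1
          3     1     0     1     1     1     1     2     1     2     2     2     2     3
          5     1     0     1     1     1     2     2     2     3     3     4     4     5
          7     1     0     1     1     1     2     2     3     3     4     5     5     7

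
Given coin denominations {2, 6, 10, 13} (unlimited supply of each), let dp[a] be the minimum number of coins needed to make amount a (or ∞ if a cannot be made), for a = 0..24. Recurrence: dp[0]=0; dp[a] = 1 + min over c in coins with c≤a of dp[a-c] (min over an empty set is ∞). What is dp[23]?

 a  0  1  2  3  4  5  6  7  8  9 10 11 12 13 14 15 16 17 18 19 20 21 22 23 24
dp  0  -  1  -  2  -  1  -  2  -  1  -  2  1  3  2  2  3  3  2  2  3  3  2  4
(- denotes ∞ / unreachable)

2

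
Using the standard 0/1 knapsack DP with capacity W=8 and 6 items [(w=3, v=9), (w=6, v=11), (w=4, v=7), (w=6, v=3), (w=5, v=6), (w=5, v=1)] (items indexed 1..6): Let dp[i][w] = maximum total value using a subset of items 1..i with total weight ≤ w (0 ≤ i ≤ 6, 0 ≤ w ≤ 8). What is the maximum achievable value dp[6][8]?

16

i\w   0   1   2   3   4   5   6   7   8
  0   0   0   0   0   0   0   0   0   0
  1   0   0   0   9   9   9   9   9   9
  2   0   0   0   9   9   9  11  11  11
  3   0   0   0   9   9   9  11  16  16
  4   0   0   0   9   9   9  11  16  16
  5   0   0   0   9   9   9  11  16  16
  6   0   0   0   9   9   9  11  16  16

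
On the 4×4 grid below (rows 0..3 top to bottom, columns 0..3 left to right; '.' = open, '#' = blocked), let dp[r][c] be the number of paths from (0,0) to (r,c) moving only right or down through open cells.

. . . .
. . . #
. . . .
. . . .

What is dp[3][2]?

r\c   0   1   2   3
  0   1   1   1   1
  1   1   2   3   0
  2   1   3   6   6
  3   1   4  10  16

10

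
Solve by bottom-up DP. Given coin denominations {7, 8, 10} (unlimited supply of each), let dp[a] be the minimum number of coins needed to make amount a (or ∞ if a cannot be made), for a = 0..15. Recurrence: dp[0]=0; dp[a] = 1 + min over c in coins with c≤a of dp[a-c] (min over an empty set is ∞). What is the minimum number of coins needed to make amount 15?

2

 a  0  1  2  3  4  5  6  7  8  9 10 11 12 13 14 15
dp  0  -  -  -  -  -  -  1  1  -  1  -  -  -  2  2
(- denotes ∞ / unreachable)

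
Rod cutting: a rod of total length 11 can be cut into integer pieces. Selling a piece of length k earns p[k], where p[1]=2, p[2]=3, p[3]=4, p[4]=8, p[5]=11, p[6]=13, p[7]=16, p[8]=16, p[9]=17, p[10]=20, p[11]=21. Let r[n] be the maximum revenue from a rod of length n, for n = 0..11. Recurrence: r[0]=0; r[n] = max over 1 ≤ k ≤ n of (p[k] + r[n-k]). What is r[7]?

16

   n    0    1    2    3    4    5    6    7    8    9   10   11
r[n]    0    2    4    6    8   11   13   16   18   20   22   24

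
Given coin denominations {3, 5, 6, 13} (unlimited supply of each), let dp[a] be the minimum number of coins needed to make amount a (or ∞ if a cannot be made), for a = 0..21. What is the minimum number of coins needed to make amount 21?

3

 a  0  1  2  3  4  5  6  7  8  9 10 11 12 13 14 15 16 17 18 19 20 21
dp  0  -  -  1  -  1  1  -  2  2  2  2  2  1  3  3  2  3  2  2  4  3
(- denotes ∞ / unreachable)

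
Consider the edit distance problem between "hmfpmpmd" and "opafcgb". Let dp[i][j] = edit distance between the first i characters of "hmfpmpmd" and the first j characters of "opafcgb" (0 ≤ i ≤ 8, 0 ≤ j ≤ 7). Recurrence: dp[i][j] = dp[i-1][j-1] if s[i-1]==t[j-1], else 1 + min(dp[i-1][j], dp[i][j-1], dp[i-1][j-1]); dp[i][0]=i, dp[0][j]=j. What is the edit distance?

   ''  o  p  a  f  c  g  b
''  0  1  2  3  4  5  6  7
 h  1  1  2  3  4  5  6  7
 m  2  2  2  3  4  5  6  7
 f  3  3  3  3  3  4  5  6
 p  4  4  3  4  4  4  5  6
 m  5  5  4  4  5  5  5  6
 p  6  6  5  5  5  6  6  6
 m  7  7  6  6  6  6  7  7
 d  8  8  7  7  7  7  7  8

8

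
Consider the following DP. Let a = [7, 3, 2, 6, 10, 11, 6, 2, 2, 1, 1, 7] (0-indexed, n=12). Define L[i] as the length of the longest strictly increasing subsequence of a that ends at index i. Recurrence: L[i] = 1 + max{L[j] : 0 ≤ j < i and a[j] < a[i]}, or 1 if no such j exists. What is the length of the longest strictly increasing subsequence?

4

   i    0    1    2    3    4    5    6    7    8    9   10   11
a[i]    7    3    2    6   10   11    6    2    2    1    1    7
L[i]    1    1    1    2    3    4    2    1    1    1    1    3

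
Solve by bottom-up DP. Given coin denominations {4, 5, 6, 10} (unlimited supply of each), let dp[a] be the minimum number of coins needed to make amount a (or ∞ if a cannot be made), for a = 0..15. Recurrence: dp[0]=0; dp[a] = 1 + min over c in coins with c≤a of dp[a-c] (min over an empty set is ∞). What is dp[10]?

1

 a  0  1  2  3  4  5  6  7  8  9 10 11 12 13 14 15
dp  0  -  -  -  1  1  1  -  2  2  1  2  2  3  2  2
(- denotes ∞ / unreachable)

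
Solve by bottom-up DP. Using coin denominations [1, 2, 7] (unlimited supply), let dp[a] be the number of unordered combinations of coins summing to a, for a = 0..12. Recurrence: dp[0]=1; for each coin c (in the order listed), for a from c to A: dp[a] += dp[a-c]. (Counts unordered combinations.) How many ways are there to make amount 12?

10

after  coin     0     1     2     3     4     5     6     7     8     9    10    11    12
          1     1     1     1     1     1     1     1     1     1     1     1     1     1
          2     1     1     2     2     3     3     4     4     5     5     6     6     7
          7     1     1     2     2     3     3     4     5     6     7     8     9    10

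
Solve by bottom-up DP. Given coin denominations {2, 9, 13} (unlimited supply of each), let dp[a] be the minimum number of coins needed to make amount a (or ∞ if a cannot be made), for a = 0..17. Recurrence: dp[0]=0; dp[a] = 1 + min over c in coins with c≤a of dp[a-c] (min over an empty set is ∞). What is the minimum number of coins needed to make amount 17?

 a  0  1  2  3  4  5  6  7  8  9 10 11 12 13 14 15 16 17
dp  0  -  1  -  2  -  3  -  4  1  5  2  6  1  7  2  8  3
(- denotes ∞ / unreachable)

3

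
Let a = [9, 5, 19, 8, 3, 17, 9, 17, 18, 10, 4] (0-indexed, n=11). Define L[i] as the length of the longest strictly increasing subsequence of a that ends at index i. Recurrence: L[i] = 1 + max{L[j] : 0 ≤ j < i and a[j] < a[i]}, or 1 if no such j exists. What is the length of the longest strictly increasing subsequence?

5

   i    0    1    2    3    4    5    6    7    8    9   10
a[i]    9    5   19    8    3   17    9   17   18   10    4
L[i]    1    1    2    2    1    3    3    4    5    4    2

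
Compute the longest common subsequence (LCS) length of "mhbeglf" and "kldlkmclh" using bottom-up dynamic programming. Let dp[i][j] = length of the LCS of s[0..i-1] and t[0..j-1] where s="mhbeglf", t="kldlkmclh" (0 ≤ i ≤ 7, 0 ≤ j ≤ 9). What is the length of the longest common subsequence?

2

   ''  k  l  d  l  k  m  c  l  h
''  0  0  0  0  0  0  0  0  0  0
 m  0  0  0  0  0  0  1  1  1  1
 h  0  0  0  0  0  0  1  1  1  2
 b  0  0  0  0  0  0  1  1  1  2
 e  0  0  0  0  0  0  1  1  1  2
 g  0  0  0  0  0  0  1  1  1  2
 l  0  0  1  1  1  1  1  1  2  2
 f  0  0  1  1  1  1  1  1  2  2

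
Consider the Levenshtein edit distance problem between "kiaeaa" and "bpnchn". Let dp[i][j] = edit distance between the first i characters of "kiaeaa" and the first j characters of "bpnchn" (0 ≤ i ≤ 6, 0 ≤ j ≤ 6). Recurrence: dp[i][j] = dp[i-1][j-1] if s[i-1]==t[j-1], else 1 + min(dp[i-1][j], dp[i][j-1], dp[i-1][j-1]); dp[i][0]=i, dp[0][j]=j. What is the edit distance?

   ''  b  p  n  c  h  n
''  0  1  2  3  4  5  6
 k  1  1  2  3  4  5  6
 i  2  2  2  3  4  5  6
 a  3  3  3  3  4  5  6
 e  4  4  4  4  4  5  6
 a  5  5  5  5  5  5  6
 a  6  6  6  6  6  6  6

6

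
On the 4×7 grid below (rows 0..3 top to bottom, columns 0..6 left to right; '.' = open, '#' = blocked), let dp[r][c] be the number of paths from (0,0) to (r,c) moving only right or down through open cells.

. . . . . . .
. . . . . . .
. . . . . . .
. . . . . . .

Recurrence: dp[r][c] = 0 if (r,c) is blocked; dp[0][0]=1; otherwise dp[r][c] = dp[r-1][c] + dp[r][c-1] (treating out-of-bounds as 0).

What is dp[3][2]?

10

r\c   0   1   2   3   4   5   6
  0   1   1   1   1   1   1   1
  1   1   2   3   4   5   6   7
  2   1   3   6  10  15  21  28
  3   1   4  10  20  35  56  84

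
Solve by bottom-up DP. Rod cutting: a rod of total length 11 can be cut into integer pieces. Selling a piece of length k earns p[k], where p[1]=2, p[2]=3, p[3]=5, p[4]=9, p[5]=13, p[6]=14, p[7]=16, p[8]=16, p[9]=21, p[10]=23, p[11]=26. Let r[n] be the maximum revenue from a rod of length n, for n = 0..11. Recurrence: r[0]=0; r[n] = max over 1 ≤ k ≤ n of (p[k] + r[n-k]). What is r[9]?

22

   n    0    1    2    3    4    5    6    7    8    9   10   11
r[n]    0    2    4    6    9   13   15   17   19   22   26   28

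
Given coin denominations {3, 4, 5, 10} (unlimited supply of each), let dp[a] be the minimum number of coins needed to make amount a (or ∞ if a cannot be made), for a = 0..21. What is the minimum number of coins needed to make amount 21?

 a  0  1  2  3  4  5  6  7  8  9 10 11 12 13 14 15 16 17 18 19 20 21
dp  0  -  -  1  1  1  2  2  2  2  1  3  3  2  2  2  3  3  3  3  2  4
(- denotes ∞ / unreachable)

4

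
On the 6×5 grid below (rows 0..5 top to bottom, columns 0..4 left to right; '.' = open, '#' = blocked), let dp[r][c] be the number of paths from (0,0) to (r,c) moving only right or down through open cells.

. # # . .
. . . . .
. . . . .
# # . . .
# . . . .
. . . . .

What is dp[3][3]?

7

r\c   0   1   2   3   4
  0   1   0   0   0   0
  1   1   1   1   1   1
  2   1   2   3   4   5
  3   0   0   3   7  12
  4   0   0   3  10  22
  5   0   0   3  13  35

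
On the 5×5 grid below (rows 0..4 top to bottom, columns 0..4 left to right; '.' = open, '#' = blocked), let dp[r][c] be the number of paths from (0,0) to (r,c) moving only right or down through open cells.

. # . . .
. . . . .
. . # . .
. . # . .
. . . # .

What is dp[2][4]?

r\c   0   1   2   3   4
  0   1   0   0   0   0
  1   1   1   1   1   1
  2   1   2   0   1   2
  3   1   3   0   1   3
  4   1   4   4   0   3

2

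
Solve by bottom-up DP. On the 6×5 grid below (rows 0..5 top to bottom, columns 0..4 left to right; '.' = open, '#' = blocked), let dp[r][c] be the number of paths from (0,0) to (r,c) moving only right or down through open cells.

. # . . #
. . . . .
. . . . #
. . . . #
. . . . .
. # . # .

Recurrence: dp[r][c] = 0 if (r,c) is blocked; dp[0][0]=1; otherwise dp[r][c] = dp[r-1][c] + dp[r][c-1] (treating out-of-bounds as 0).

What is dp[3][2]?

6

r\c   0   1   2   3   4
  0   1   0   0   0   0
  1   1   1   1   1   1
  2   1   2   3   4   0
  3   1   3   6  10   0
  4   1   4  10  20  20
  5   1   0  10   0  20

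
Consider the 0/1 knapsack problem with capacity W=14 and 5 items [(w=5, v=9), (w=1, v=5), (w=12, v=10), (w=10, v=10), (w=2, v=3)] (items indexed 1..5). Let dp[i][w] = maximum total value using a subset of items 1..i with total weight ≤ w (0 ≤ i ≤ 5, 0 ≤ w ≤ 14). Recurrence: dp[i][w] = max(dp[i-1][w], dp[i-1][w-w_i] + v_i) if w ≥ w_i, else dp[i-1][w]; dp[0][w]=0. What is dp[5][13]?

i\w   0   1   2   3   4   5   6   7   8   9  10  11  12  13  14
  0   0   0   0   0   0   0   0   0   0   0   0   0   0   0   0
  1   0   0   0   0   0   9   9   9   9   9   9   9   9   9   9
  2   0   5   5   5   5   9  14  14  14  14  14  14  14  14  14
  3   0   5   5   5   5   9  14  14  14  14  14  14  14  15  15
  4   0   5   5   5   5   9  14  14  14  14  14  15  15  15  15
  5   0   5   5   8   8   9  14  14  17  17  17  17  17  18  18

18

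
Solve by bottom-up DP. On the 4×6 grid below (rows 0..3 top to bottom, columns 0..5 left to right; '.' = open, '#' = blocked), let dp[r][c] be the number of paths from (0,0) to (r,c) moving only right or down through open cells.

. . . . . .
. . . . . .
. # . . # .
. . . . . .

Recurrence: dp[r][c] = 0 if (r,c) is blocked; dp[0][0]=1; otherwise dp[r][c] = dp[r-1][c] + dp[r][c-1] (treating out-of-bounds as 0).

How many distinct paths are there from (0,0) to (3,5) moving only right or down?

r\c   0   1   2   3   4   5
  0   1   1   1   1   1   1
  1   1   2   3   4   5   6
  2   1   0   3   7   0   6
  3   1   1   4  11  11  17

17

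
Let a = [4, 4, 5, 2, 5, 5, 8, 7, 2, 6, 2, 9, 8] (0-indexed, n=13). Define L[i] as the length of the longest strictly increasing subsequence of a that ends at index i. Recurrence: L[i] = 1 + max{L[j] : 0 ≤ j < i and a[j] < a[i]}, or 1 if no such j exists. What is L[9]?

   i    0    1    2    3    4    5    6    7    8    9   10   11   12
a[i]    4    4    5    2    5    5    8    7    2    6    2    9    8
L[i]    1    1    2    1    2    2    3    3    1    3    1    4    4

3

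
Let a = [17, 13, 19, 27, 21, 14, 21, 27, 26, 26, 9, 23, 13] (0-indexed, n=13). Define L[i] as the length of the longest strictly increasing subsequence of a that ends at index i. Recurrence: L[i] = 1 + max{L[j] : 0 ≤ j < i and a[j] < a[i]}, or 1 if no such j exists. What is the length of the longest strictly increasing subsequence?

4

   i    0    1    2    3    4    5    6    7    8    9   10   11   12
a[i]   17   13   19   27   21   14   21   27   26   26    9   23   13
L[i]    1    1    2    3    3    2    3    4    4    4    1    4    2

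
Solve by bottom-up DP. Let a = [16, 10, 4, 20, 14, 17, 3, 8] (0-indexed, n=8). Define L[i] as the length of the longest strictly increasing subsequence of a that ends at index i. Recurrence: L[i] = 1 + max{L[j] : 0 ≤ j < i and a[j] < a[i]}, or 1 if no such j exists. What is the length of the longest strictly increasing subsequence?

   i    0    1    2    3    4    5    6    7
a[i]   16   10    4   20   14   17    3    8
L[i]    1    1    1    2    2    3    1    2

3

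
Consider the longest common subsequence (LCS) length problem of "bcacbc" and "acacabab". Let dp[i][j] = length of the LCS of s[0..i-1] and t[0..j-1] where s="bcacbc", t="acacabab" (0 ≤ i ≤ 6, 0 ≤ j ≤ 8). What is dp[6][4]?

3

   ''  a  c  a  c  a  b  a  b
''  0  0  0  0  0  0  0  0  0
 b  0  0  0  0  0  0  1  1  1
 c  0  0  1  1  1  1  1  1  1
 a  0  1  1  2  2  2  2  2  2
 c  0  1  2  2  3  3  3  3  3
 b  0  1  2  2  3  3  4  4  4
 c  0  1  2  2  3  3  4  4  4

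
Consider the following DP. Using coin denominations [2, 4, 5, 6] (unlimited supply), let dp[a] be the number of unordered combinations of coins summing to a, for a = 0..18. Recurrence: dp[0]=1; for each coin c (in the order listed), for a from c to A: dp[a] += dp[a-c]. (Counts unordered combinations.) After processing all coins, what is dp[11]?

3

after  coin     0     1     2     3     4     5     6     7     8     9    10    11    12    13    14    15    16    17    18
          2     1     0     1     0     1     0     1     0     1     0     1     0     1     0     1     0     1     0     1
          4     1     0     1     0     2     0     2     0     3     0     3     0     4     0     4     0     5     0     5
          5     1     0     1     0     2     1     2     1     3     2     4     2     5     3     6     4     7     5     8
          6     1     0     1     0     2     1     3     1     4     2     6     3     8     4    10     6    13     8    16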